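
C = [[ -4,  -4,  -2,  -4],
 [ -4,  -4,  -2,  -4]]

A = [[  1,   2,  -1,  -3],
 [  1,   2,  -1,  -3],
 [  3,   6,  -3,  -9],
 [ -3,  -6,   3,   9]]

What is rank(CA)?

1

First compute CA:
[[ -2,  -4,   2,   6],
 [ -2,  -4,   2,   6]]
Now row reduce the product.
R2 ← R2 − R1: [0, 0, 0, 0]
1 nonzero row, so rank(CA) = 1.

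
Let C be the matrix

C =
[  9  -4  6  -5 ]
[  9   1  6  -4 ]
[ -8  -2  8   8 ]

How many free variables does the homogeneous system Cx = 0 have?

Row reduce to echelon form.
R2 ← R2 − R1: [0, 5, 0, 1]
R3 ← R3 + (8/9)·R1: [0, -50/9, 40/3, 32/9]
R3 ← R3 + (10/9)·R2: [0, 0, 40/3, 14/3]
3 nonzero rows, so rank(C) = 3.
C has 4 columns; by rank–nullity, nullity = 4 − 3 = 1.

1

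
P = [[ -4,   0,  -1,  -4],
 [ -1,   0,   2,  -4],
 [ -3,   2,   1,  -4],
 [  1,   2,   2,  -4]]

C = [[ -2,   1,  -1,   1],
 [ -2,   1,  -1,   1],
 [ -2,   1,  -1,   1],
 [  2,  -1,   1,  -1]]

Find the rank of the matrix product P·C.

1

First compute PC:
[[  2,  -1,   1,  -1],
 [-10,   5,  -5,   5],
 [ -8,   4,  -4,   4],
 [-18,   9,  -9,   9]]
Now row reduce the product.
R2 ← R2 + (5)·R1: [0, 0, 0, 0]
R3 ← R3 + (4)·R1: [0, 0, 0, 0]
R4 ← R4 + (9)·R1: [0, 0, 0, 0]
1 nonzero row, so rank(PC) = 1.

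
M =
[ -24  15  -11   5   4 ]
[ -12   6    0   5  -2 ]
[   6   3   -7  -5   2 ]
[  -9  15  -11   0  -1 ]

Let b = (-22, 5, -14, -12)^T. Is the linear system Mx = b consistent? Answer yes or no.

Row reduce the augmented matrix [M | b].
R2 ← R2 − (1/2)·R1: [0, -3/2, 11/2, 5/2, -4, 16]
R3 ← R3 + (1/4)·R1: [0, 27/4, -39/4, -15/4, 3, -39/2]
R4 ← R4 − (3/8)·R1: [0, 75/8, -55/8, -15/8, -5/2, -15/4]
R3 ← R3 + (9/2)·R2: [0, 0, 15, 15/2, -15, 105/2]
R4 ← R4 + (25/4)·R2: [0, 0, 55/2, 55/4, -55/2, 385/4]
R4 ← R4 − (11/6)·R3: [0, 0, 0, 0, 0, 0]
The echelon form has 3 nonzero rows, and every pivot lies in the first 5 columns, so rank(M) = rank([M|b]) = 3.
The system is consistent.

yes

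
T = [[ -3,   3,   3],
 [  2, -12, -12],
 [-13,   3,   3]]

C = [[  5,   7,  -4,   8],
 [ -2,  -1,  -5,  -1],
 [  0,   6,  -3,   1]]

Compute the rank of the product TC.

First compute TC:
[[-21,  -6, -12, -24],
 [ 34, -46,  88,  16],
 [-71, -76,  28, -104]]
Now row reduce the product.
R2 ← R2 + (34/21)·R1: [0, -390/7, 480/7, -160/7]
R3 ← R3 − (71/21)·R1: [0, -390/7, 480/7, -160/7]
R3 ← R3 − R2: [0, 0, 0, 0]
2 nonzero rows, so rank(TC) = 2.

2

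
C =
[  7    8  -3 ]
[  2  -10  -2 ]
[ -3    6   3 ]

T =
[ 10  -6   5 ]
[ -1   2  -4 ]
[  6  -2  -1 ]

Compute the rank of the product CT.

First compute CT:
[[ 44, -20,   6],
 [ 18, -28,  52],
 [-18,  24, -42]]
Now row reduce the product.
R2 ← R2 − (9/22)·R1: [0, -218/11, 545/11]
R3 ← R3 + (9/22)·R1: [0, 174/11, -435/11]
R3 ← R3 + (87/109)·R2: [0, 0, 0]
2 nonzero rows, so rank(CT) = 2.

2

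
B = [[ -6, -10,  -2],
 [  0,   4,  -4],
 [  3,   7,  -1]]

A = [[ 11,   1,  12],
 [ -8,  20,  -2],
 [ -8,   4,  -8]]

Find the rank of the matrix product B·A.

First compute BA:
[[ 30, -214, -36],
 [  0,  64,  24],
 [-15, 139,  30]]
Now row reduce the product.
R3 ← R3 + (1/2)·R1: [0, 32, 12]
R3 ← R3 − (1/2)·R2: [0, 0, 0]
2 nonzero rows, so rank(BA) = 2.

2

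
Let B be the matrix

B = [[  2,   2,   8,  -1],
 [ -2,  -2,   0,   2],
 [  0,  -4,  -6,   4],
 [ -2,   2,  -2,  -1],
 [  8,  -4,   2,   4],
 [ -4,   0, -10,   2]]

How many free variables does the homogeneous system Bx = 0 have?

0

Row reduce to echelon form.
R2 ← R2 + R1: [0, 0, 8, 1]
R4 ← R4 + R1: [0, 4, 6, -2]
R5 ← R5 − (4)·R1: [0, -12, -30, 8]
R6 ← R6 + (2)·R1: [0, 4, 6, 0]
Swap R2 ↔ R3
R4 ← R4 + R2: [0, 0, 0, 2]
R5 ← R5 − (3)·R2: [0, 0, -12, -4]
R6 ← R6 + R2: [0, 0, 0, 4]
R5 ← R5 + (3/2)·R3: [0, 0, 0, -5/2]
R5 ← R5 + (5/4)·R4: [0, 0, 0, 0]
R6 ← R6 − (2)·R4: [0, 0, 0, 0]
4 nonzero rows, so rank(B) = 4.
B has 4 columns; by rank–nullity, nullity = 4 − 4 = 0.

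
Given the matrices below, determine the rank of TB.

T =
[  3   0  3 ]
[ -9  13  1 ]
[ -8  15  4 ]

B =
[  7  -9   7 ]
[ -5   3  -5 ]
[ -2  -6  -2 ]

First compute TB:
[[ 15, -45,  15],
 [-130, 114, -130],
 [-139,  93, -139]]
Now row reduce the product.
R2 ← R2 + (26/3)·R1: [0, -276, 0]
R3 ← R3 + (139/15)·R1: [0, -324, 0]
R3 ← R3 − (27/23)·R2: [0, 0, 0]
2 nonzero rows, so rank(TB) = 2.

2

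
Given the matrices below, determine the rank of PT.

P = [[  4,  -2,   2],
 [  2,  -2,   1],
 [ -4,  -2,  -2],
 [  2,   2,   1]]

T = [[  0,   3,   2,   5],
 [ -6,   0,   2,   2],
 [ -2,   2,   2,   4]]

First compute PT:
[[  8,  16,   8,  24],
 [ 10,   8,   2,  10],
 [ 16, -16, -16, -32],
 [-14,   8,  10,  18]]
Now row reduce the product.
R2 ← R2 − (5/4)·R1: [0, -12, -8, -20]
R3 ← R3 − (2)·R1: [0, -48, -32, -80]
R4 ← R4 + (7/4)·R1: [0, 36, 24, 60]
R3 ← R3 − (4)·R2: [0, 0, 0, 0]
R4 ← R4 + (3)·R2: [0, 0, 0, 0]
2 nonzero rows, so rank(PT) = 2.

2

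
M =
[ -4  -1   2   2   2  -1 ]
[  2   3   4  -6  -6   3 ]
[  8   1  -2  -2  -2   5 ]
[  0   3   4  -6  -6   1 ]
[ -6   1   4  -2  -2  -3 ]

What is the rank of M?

3

Row reduce to echelon form.
R2 ← R2 + (1/2)·R1: [0, 5/2, 5, -5, -5, 5/2]
R3 ← R3 + (2)·R1: [0, -1, 2, 2, 2, 3]
R5 ← R5 − (3/2)·R1: [0, 5/2, 1, -5, -5, -3/2]
R3 ← R3 + (2/5)·R2: [0, 0, 4, 0, 0, 4]
R4 ← R4 − (6/5)·R2: [0, 0, -2, 0, 0, -2]
R5 ← R5 − R2: [0, 0, -4, 0, 0, -4]
R4 ← R4 + (1/2)·R3: [0, 0, 0, 0, 0, 0]
R5 ← R5 + R3: [0, 0, 0, 0, 0, 0]
Echelon form has 3 nonzero rows, so rank(M) = 3.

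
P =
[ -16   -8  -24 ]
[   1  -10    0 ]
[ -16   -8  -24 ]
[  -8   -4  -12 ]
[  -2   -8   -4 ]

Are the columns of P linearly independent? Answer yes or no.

Row reduce P to echelon form.
R2 ← R2 + (1/16)·R1: [0, -21/2, -3/2]
R3 ← R3 − R1: [0, 0, 0]
R4 ← R4 − (1/2)·R1: [0, 0, 0]
R5 ← R5 − (1/8)·R1: [0, -7, -1]
R5 ← R5 − (2/3)·R2: [0, 0, 0]
2 pivots among 3 columns.
Only 2 < 3 pivot columns, so the columns are linearly dependent.

no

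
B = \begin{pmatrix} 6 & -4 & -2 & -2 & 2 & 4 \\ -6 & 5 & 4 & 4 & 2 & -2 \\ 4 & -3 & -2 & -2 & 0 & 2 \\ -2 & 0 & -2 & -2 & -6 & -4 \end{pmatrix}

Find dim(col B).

2

Row reduce to echelon form.
R2 ← R2 + R1: [0, 1, 2, 2, 4, 2]
R3 ← R3 − (2/3)·R1: [0, -1/3, -2/3, -2/3, -4/3, -2/3]
R4 ← R4 + (1/3)·R1: [0, -4/3, -8/3, -8/3, -16/3, -8/3]
R3 ← R3 + (1/3)·R2: [0, 0, 0, 0, 0, 0]
R4 ← R4 + (4/3)·R2: [0, 0, 0, 0, 0, 0]
Echelon form has 2 nonzero rows, so rank(B) = 2.
The column space has dimension equal to the rank: 2.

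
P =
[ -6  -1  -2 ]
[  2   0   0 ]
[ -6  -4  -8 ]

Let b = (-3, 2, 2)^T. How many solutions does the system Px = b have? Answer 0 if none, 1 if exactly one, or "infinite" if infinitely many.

0

Row reduce the augmented matrix [P | b].
R2 ← R2 + (1/3)·R1: [0, -1/3, -2/3, 1]
R3 ← R3 − R1: [0, -3, -6, 5]
R3 ← R3 − (9)·R2: [0, 0, 0, -4]
The echelon form has 3 nonzero rows; the last pivot sits in the augmented column, so rank(P) = 2 but rank([P|b]) = 3.
Since the ranks differ, the system is inconsistent.
It has no solutions.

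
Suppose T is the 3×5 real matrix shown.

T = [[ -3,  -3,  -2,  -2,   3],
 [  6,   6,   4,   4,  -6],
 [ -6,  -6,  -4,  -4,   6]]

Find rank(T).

1

Row reduce to echelon form.
R2 ← R2 + (2)·R1: [0, 0, 0, 0, 0]
R3 ← R3 − (2)·R1: [0, 0, 0, 0, 0]
Echelon form has 1 nonzero row, so rank(T) = 1.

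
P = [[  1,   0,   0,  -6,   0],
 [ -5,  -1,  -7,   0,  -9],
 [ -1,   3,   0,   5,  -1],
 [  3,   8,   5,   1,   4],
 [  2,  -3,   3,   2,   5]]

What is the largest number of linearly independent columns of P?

Row reduce to echelon form.
R2 ← R2 + (5)·R1: [0, -1, -7, -30, -9]
R3 ← R3 + R1: [0, 3, 0, -1, -1]
R4 ← R4 − (3)·R1: [0, 8, 5, 19, 4]
R5 ← R5 − (2)·R1: [0, -3, 3, 14, 5]
R3 ← R3 + (3)·R2: [0, 0, -21, -91, -28]
R4 ← R4 + (8)·R2: [0, 0, -51, -221, -68]
R5 ← R5 − (3)·R2: [0, 0, 24, 104, 32]
R4 ← R4 − (17/7)·R3: [0, 0, 0, 0, 0]
R5 ← R5 + (8/7)·R3: [0, 0, 0, 0, 0]
Echelon form has 3 nonzero rows, so rank(P) = 3.
The rank gives the maximum number of linearly independent columns: 3.

3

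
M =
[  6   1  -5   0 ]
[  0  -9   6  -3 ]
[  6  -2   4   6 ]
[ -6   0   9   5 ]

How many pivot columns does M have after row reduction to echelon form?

Row reduce to echelon form.
R3 ← R3 − R1: [0, -3, 9, 6]
R4 ← R4 + R1: [0, 1, 4, 5]
R3 ← R3 − (1/3)·R2: [0, 0, 7, 7]
R4 ← R4 + (1/9)·R2: [0, 0, 14/3, 14/3]
R4 ← R4 − (2/3)·R3: [0, 0, 0, 0]
Echelon form has 3 nonzero rows, so rank(M) = 3.
Each nonzero row contributes one pivot column: 3 pivot columns.

3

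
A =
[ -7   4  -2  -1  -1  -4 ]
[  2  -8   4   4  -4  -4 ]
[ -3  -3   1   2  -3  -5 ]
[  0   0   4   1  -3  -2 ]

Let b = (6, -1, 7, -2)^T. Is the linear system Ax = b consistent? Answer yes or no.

Row reduce the augmented matrix [A | b].
R2 ← R2 + (2/7)·R1: [0, -48/7, 24/7, 26/7, -30/7, -36/7, 5/7]
R3 ← R3 − (3/7)·R1: [0, -33/7, 13/7, 17/7, -18/7, -23/7, 31/7]
R3 ← R3 − (11/16)·R2: [0, 0, -1/2, -1/8, 3/8, 1/4, 63/16]
R4 ← R4 + (8)·R3: [0, 0, 0, 0, 0, 0, 59/2]
The echelon form has 4 nonzero rows; the last pivot sits in the augmented column, so rank(A) = 3 but rank([A|b]) = 4.
Since the ranks differ, the system is inconsistent.

no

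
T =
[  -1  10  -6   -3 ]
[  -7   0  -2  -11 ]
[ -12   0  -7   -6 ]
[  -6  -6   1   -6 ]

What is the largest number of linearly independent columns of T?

3

Row reduce to echelon form.
R2 ← R2 − (7)·R1: [0, -70, 40, 10]
R3 ← R3 − (12)·R1: [0, -120, 65, 30]
R4 ← R4 − (6)·R1: [0, -66, 37, 12]
R3 ← R3 − (12/7)·R2: [0, 0, -25/7, 90/7]
R4 ← R4 − (33/35)·R2: [0, 0, -5/7, 18/7]
R4 ← R4 − (1/5)·R3: [0, 0, 0, 0]
Echelon form has 3 nonzero rows, so rank(T) = 3.
The rank gives the maximum number of linearly independent columns: 3.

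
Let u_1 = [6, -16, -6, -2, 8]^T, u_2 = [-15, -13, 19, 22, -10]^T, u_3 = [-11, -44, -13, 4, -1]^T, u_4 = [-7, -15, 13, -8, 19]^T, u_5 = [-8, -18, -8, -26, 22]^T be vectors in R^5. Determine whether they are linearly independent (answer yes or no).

Form the matrix with these vectors as rows and row reduce.
R2 ← R2 + (5/2)·R1: [0, -53, 4, 17, 10]
R3 ← R3 + (11/6)·R1: [0, -220/3, -24, 1/3, 41/3]
R4 ← R4 + (7/6)·R1: [0, -101/3, 6, -31/3, 85/3]
R5 ← R5 + (4/3)·R1: [0, -118/3, -16, -86/3, 98/3]
R3 ← R3 − (220/159)·R2: [0, 0, -4696/159, -1229/53, -9/53]
R4 ← R4 − (101/159)·R2: [0, 0, 550/159, -1120/53, 1165/53]
R5 ← R5 − (118/159)·R2: [0, 0, -3016/159, -2188/53, 1338/53]
R4 ← R4 + (275/2348)·R3: [0, 0, 0, -55995/2348, 51565/2348]
R5 ← R5 − (377/587)·R3: [0, 0, 0, -15491/587, 14883/587]
R5 ← R5 − (61964/55995)·R4: [0, 0, 0, 0, 11782/11199]
5 nonzero rows, so the 5 vectors span a space of dimension 5.
Since 5 = 5, the vectors are linearly independent.

yes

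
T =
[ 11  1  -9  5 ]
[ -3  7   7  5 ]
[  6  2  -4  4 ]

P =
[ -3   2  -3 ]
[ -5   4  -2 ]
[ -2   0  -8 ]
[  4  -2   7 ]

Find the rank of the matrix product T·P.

First compute TP:
[[  0,  16,  72],
 [-20,  12, -26],
 [ -4,  12,  38]]
Now row reduce the product.
Swap R1 ↔ R2
R3 ← R3 − (1/5)·R1: [0, 48/5, 216/5]
R3 ← R3 − (3/5)·R2: [0, 0, 0]
2 nonzero rows, so rank(TP) = 2.

2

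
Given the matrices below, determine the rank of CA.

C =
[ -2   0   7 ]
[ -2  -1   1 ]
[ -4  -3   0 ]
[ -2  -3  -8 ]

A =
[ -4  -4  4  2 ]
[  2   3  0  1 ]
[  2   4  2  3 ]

2

First compute CA:
[[ 22,  36,   6,  17],
 [  8,   9,  -6,  -2],
 [ 10,   7, -16, -11],
 [-14, -33, -24, -31]]
Now row reduce the product.
R2 ← R2 − (4/11)·R1: [0, -45/11, -90/11, -90/11]
R3 ← R3 − (5/11)·R1: [0, -103/11, -206/11, -206/11]
R4 ← R4 + (7/11)·R1: [0, -111/11, -222/11, -222/11]
R3 ← R3 − (103/45)·R2: [0, 0, 0, 0]
R4 ← R4 − (37/15)·R2: [0, 0, 0, 0]
2 nonzero rows, so rank(CA) = 2.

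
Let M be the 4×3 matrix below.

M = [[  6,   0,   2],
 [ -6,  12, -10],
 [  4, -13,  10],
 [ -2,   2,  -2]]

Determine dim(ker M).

Row reduce to echelon form.
R2 ← R2 + R1: [0, 12, -8]
R3 ← R3 − (2/3)·R1: [0, -13, 26/3]
R4 ← R4 + (1/3)·R1: [0, 2, -4/3]
R3 ← R3 + (13/12)·R2: [0, 0, 0]
R4 ← R4 − (1/6)·R2: [0, 0, 0]
2 nonzero rows, so rank(M) = 2.
M has 3 columns; by rank–nullity, nullity = 3 − 2 = 1.

1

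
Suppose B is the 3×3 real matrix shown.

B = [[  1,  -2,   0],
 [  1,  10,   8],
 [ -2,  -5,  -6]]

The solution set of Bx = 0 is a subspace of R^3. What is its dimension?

Row reduce to echelon form.
R2 ← R2 − R1: [0, 12, 8]
R3 ← R3 + (2)·R1: [0, -9, -6]
R3 ← R3 + (3/4)·R2: [0, 0, 0]
2 nonzero rows, so rank(B) = 2.
B has 3 columns; by rank–nullity, nullity = 3 − 2 = 1.

1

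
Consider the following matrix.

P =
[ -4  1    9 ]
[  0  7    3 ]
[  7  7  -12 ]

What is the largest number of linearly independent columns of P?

Row reduce to echelon form.
R3 ← R3 + (7/4)·R1: [0, 35/4, 15/4]
R3 ← R3 − (5/4)·R2: [0, 0, 0]
Echelon form has 2 nonzero rows, so rank(P) = 2.
The rank gives the maximum number of linearly independent columns: 2.

2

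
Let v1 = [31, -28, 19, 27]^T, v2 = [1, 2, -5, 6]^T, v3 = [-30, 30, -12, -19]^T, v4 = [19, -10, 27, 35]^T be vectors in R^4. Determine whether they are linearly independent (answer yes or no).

Form the matrix with these vectors as rows and row reduce.
R2 ← R2 − (1/31)·R1: [0, 90/31, -174/31, 159/31]
R3 ← R3 + (30/31)·R1: [0, 90/31, 198/31, 221/31]
R4 ← R4 − (19/31)·R1: [0, 222/31, 476/31, 572/31]
R3 ← R3 − R2: [0, 0, 12, 2]
R4 ← R4 − (37/15)·R2: [0, 0, 146/5, 29/5]
R4 ← R4 − (73/30)·R3: [0, 0, 0, 14/15]
4 nonzero rows, so the 4 vectors span a space of dimension 4.
Since 4 = 4, the vectors are linearly independent.

yes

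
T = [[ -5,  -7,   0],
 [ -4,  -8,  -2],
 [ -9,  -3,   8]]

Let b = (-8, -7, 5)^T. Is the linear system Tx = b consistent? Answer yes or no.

no

Row reduce the augmented matrix [T | b].
R2 ← R2 − (4/5)·R1: [0, -12/5, -2, -3/5]
R3 ← R3 − (9/5)·R1: [0, 48/5, 8, 97/5]
R3 ← R3 + (4)·R2: [0, 0, 0, 17]
The echelon form has 3 nonzero rows; the last pivot sits in the augmented column, so rank(T) = 2 but rank([T|b]) = 3.
Since the ranks differ, the system is inconsistent.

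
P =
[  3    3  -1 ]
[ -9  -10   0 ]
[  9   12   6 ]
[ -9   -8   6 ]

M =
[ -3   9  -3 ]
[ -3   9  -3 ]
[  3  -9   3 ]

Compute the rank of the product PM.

1

First compute PM:
[[-21,  63, -21],
 [ 57, -171,  57],
 [-45, 135, -45],
 [ 69, -207,  69]]
Now row reduce the product.
R2 ← R2 + (19/7)·R1: [0, 0, 0]
R3 ← R3 − (15/7)·R1: [0, 0, 0]
R4 ← R4 + (23/7)·R1: [0, 0, 0]
1 nonzero row, so rank(PM) = 1.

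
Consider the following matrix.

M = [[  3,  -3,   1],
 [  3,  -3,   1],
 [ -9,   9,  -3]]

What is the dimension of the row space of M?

1

Row reduce to echelon form.
R2 ← R2 − R1: [0, 0, 0]
R3 ← R3 + (3)·R1: [0, 0, 0]
Echelon form has 1 nonzero row, so rank(M) = 1.
The row space has dimension equal to the rank: 1.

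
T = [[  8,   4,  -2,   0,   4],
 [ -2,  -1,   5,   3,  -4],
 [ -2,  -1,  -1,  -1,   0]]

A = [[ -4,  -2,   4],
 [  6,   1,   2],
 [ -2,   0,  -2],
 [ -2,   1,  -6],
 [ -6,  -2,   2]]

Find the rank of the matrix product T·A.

First compute TA:
[[-28, -20,  52],
 [ 10,  14, -46],
 [  6,   2,  -2]]
Now row reduce the product.
R2 ← R2 + (5/14)·R1: [0, 48/7, -192/7]
R3 ← R3 + (3/14)·R1: [0, -16/7, 64/7]
R3 ← R3 + (1/3)·R2: [0, 0, 0]
2 nonzero rows, so rank(TA) = 2.

2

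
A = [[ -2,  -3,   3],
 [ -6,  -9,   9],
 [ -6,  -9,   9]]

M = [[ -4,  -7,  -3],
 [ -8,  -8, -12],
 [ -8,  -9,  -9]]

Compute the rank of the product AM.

1

First compute AM:
[[  8,  11,  15],
 [ 24,  33,  45],
 [ 24,  33,  45]]
Now row reduce the product.
R2 ← R2 − (3)·R1: [0, 0, 0]
R3 ← R3 − (3)·R1: [0, 0, 0]
1 nonzero row, so rank(AM) = 1.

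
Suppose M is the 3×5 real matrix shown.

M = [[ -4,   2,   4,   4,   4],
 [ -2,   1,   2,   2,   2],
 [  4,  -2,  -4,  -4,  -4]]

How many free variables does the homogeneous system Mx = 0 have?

4

Row reduce to echelon form.
R2 ← R2 − (1/2)·R1: [0, 0, 0, 0, 0]
R3 ← R3 + R1: [0, 0, 0, 0, 0]
1 nonzero row, so rank(M) = 1.
M has 5 columns; by rank–nullity, nullity = 5 − 1 = 4.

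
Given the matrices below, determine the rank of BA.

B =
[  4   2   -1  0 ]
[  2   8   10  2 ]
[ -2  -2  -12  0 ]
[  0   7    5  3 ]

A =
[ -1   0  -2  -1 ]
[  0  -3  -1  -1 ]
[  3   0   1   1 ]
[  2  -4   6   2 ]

3

First compute BA:
[[ -7,  -6, -11,  -7],
 [ 32, -32,  10,   4],
 [-34,   6,  -6,  -8],
 [ 21, -33,  16,   4]]
Now row reduce the product.
R2 ← R2 + (32/7)·R1: [0, -416/7, -282/7, -28]
R3 ← R3 − (34/7)·R1: [0, 246/7, 332/7, 26]
R4 ← R4 + (3)·R1: [0, -51, -17, -17]
R3 ← R3 + (123/208)·R2: [0, 0, 2455/104, 491/52]
R4 ← R4 − (357/416)·R2: [0, 0, 3655/208, 731/104]
R4 ← R4 − (731/982)·R3: [0, 0, 0, 0]
3 nonzero rows, so rank(BA) = 3.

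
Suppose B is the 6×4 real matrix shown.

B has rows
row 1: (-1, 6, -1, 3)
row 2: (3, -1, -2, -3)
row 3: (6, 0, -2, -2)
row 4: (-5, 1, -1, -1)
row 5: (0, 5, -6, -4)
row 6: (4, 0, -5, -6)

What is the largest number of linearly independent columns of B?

Row reduce to echelon form.
R2 ← R2 + (3)·R1: [0, 17, -5, 6]
R3 ← R3 + (6)·R1: [0, 36, -8, 16]
R4 ← R4 − (5)·R1: [0, -29, 4, -16]
R6 ← R6 + (4)·R1: [0, 24, -9, 6]
R3 ← R3 − (36/17)·R2: [0, 0, 44/17, 56/17]
R4 ← R4 + (29/17)·R2: [0, 0, -77/17, -98/17]
R5 ← R5 − (5/17)·R2: [0, 0, -77/17, -98/17]
R6 ← R6 − (24/17)·R2: [0, 0, -33/17, -42/17]
R4 ← R4 + (7/4)·R3: [0, 0, 0, 0]
R5 ← R5 + (7/4)·R3: [0, 0, 0, 0]
R6 ← R6 + (3/4)·R3: [0, 0, 0, 0]
Echelon form has 3 nonzero rows, so rank(B) = 3.
The rank gives the maximum number of linearly independent columns: 3.

3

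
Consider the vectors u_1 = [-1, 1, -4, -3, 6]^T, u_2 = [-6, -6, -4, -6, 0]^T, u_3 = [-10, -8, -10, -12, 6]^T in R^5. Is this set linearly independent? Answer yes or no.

no

Form the matrix with these vectors as rows and row reduce.
R2 ← R2 − (6)·R1: [0, -12, 20, 12, -36]
R3 ← R3 − (10)·R1: [0, -18, 30, 18, -54]
R3 ← R3 − (3/2)·R2: [0, 0, 0, 0, 0]
2 nonzero rows, so the 3 vectors span a space of dimension 2.
Since 2 < 3, the vectors are linearly dependent.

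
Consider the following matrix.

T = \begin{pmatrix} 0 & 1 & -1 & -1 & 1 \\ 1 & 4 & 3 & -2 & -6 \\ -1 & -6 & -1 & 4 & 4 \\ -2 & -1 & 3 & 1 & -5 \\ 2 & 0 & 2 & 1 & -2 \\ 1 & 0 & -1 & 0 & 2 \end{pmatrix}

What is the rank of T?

Row reduce to echelon form.
Swap R1 ↔ R2
R3 ← R3 + R1: [0, -2, 2, 2, -2]
R4 ← R4 + (2)·R1: [0, 7, 9, -3, -17]
R5 ← R5 − (2)·R1: [0, -8, -4, 5, 10]
R6 ← R6 − R1: [0, -4, -4, 2, 8]
R3 ← R3 + (2)·R2: [0, 0, 0, 0, 0]
R4 ← R4 − (7)·R2: [0, 0, 16, 4, -24]
R5 ← R5 + (8)·R2: [0, 0, -12, -3, 18]
R6 ← R6 + (4)·R2: [0, 0, -8, -2, 12]
Swap R3 ↔ R4
R5 ← R5 + (3/4)·R3: [0, 0, 0, 0, 0]
R6 ← R6 + (1/2)·R3: [0, 0, 0, 0, 0]
Echelon form has 3 nonzero rows, so rank(T) = 3.

3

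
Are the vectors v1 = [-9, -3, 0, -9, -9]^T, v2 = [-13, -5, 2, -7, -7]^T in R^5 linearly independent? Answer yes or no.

yes

Form the matrix with these vectors as rows and row reduce.
R2 ← R2 − (13/9)·R1: [0, -2/3, 2, 6, 6]
2 nonzero rows, so the 2 vectors span a space of dimension 2.
Since 2 = 2, the vectors are linearly independent.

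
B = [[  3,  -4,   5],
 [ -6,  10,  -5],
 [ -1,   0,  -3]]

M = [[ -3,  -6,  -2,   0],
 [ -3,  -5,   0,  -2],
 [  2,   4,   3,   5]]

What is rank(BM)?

First compute BM:
[[ 13,  22,   9,  33],
 [-22, -34,  -3, -45],
 [ -3,  -6,  -7, -15]]
Now row reduce the product.
R2 ← R2 + (22/13)·R1: [0, 42/13, 159/13, 141/13]
R3 ← R3 + (3/13)·R1: [0, -12/13, -64/13, -96/13]
R3 ← R3 + (2/7)·R2: [0, 0, -10/7, -30/7]
3 nonzero rows, so rank(BM) = 3.

3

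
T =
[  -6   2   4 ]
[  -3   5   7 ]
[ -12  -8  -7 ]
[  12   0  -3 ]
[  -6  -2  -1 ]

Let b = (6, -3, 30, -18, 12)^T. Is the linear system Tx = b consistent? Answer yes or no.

Row reduce the augmented matrix [T | b].
R2 ← R2 − (1/2)·R1: [0, 4, 5, -6]
R3 ← R3 − (2)·R1: [0, -12, -15, 18]
R4 ← R4 + (2)·R1: [0, 4, 5, -6]
R5 ← R5 − R1: [0, -4, -5, 6]
R3 ← R3 + (3)·R2: [0, 0, 0, 0]
R4 ← R4 − R2: [0, 0, 0, 0]
R5 ← R5 + R2: [0, 0, 0, 0]
The echelon form has 2 nonzero rows, and every pivot lies in the first 3 columns, so rank(T) = rank([T|b]) = 2.
The system is consistent.

yes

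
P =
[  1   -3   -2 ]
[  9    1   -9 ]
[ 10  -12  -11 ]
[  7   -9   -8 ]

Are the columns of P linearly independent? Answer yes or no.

Row reduce P to echelon form.
R2 ← R2 − (9)·R1: [0, 28, 9]
R3 ← R3 − (10)·R1: [0, 18, 9]
R4 ← R4 − (7)·R1: [0, 12, 6]
R3 ← R3 − (9/14)·R2: [0, 0, 45/14]
R4 ← R4 − (3/7)·R2: [0, 0, 15/7]
R4 ← R4 − (2/3)·R3: [0, 0, 0]
3 pivots among 3 columns.
Every column is a pivot column, so the columns are linearly independent.

yes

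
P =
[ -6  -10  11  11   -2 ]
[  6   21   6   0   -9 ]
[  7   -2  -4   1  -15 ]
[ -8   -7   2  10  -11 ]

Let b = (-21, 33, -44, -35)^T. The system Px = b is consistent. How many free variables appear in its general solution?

1

Row reduce the augmented matrix [P | b].
R2 ← R2 + R1: [0, 11, 17, 11, -11, 12]
R3 ← R3 + (7/6)·R1: [0, -41/3, 53/6, 83/6, -52/3, -137/2]
R4 ← R4 − (4/3)·R1: [0, 19/3, -38/3, -14/3, -25/3, -7]
R3 ← R3 + (41/33)·R2: [0, 0, 659/22, 55/2, -31, -1179/22]
R4 ← R4 − (19/33)·R2: [0, 0, -247/11, -11, -2, -153/11]
R4 ← R4 + (494/659)·R3: [0, 0, 0, 6336/659, -16632/659, -35640/659]
The echelon form has 4 nonzero rows, and every pivot lies in the first 5 columns, so rank(P) = rank([P|b]) = 4.
The system is consistent.
Free variables = (unknowns) − (rank) = 5 − 4 = 1.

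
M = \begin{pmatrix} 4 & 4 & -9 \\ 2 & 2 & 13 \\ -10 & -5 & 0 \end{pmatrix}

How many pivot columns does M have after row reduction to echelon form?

3

Row reduce to echelon form.
R2 ← R2 − (1/2)·R1: [0, 0, 35/2]
R3 ← R3 + (5/2)·R1: [0, 5, -45/2]
Swap R2 ↔ R3
Echelon form has 3 nonzero rows, so rank(M) = 3.
Each nonzero row contributes one pivot column: 3 pivot columns.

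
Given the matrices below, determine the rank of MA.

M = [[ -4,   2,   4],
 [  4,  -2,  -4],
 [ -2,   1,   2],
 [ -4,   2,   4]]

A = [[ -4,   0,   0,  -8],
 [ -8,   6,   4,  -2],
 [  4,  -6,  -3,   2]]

First compute MA:
[[ 16, -12,  -4,  36],
 [-16,  12,   4, -36],
 [  8,  -6,  -2,  18],
 [ 16, -12,  -4,  36]]
Now row reduce the product.
R2 ← R2 + R1: [0, 0, 0, 0]
R3 ← R3 − (1/2)·R1: [0, 0, 0, 0]
R4 ← R4 − R1: [0, 0, 0, 0]
1 nonzero row, so rank(MA) = 1.

1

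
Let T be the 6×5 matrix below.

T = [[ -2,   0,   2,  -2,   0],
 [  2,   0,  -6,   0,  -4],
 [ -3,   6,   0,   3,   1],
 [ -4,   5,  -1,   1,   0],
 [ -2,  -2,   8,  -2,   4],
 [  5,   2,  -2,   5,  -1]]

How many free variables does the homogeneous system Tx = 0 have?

Row reduce to echelon form.
R2 ← R2 + R1: [0, 0, -4, -2, -4]
R3 ← R3 − (3/2)·R1: [0, 6, -3, 6, 1]
R4 ← R4 − (2)·R1: [0, 5, -5, 5, 0]
R5 ← R5 − R1: [0, -2, 6, 0, 4]
R6 ← R6 + (5/2)·R1: [0, 2, 3, 0, -1]
Swap R2 ↔ R3
R4 ← R4 − (5/6)·R2: [0, 0, -5/2, 0, -5/6]
R5 ← R5 + (1/3)·R2: [0, 0, 5, 2, 13/3]
R6 ← R6 − (1/3)·R2: [0, 0, 4, -2, -4/3]
R4 ← R4 − (5/8)·R3: [0, 0, 0, 5/4, 5/3]
R5 ← R5 + (5/4)·R3: [0, 0, 0, -1/2, -2/3]
R6 ← R6 + R3: [0, 0, 0, -4, -16/3]
R5 ← R5 + (2/5)·R4: [0, 0, 0, 0, 0]
R6 ← R6 + (16/5)·R4: [0, 0, 0, 0, 0]
4 nonzero rows, so rank(T) = 4.
T has 5 columns; by rank–nullity, nullity = 5 − 4 = 1.

1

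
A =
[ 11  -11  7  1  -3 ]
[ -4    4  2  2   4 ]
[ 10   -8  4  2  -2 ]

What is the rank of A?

3

Row reduce to echelon form.
R2 ← R2 + (4/11)·R1: [0, 0, 50/11, 26/11, 32/11]
R3 ← R3 − (10/11)·R1: [0, 2, -26/11, 12/11, 8/11]
Swap R2 ↔ R3
Echelon form has 3 nonzero rows, so rank(A) = 3.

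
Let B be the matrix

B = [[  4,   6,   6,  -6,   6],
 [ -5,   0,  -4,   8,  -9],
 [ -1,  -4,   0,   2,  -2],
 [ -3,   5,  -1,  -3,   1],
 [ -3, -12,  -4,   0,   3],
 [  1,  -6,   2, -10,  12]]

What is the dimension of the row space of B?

Row reduce to echelon form.
R2 ← R2 + (5/4)·R1: [0, 15/2, 7/2, 1/2, -3/2]
R3 ← R3 + (1/4)·R1: [0, -5/2, 3/2, 1/2, -1/2]
R4 ← R4 + (3/4)·R1: [0, 19/2, 7/2, -15/2, 11/2]
R5 ← R5 + (3/4)·R1: [0, -15/2, 1/2, -9/2, 15/2]
R6 ← R6 − (1/4)·R1: [0, -15/2, 1/2, -17/2, 21/2]
R3 ← R3 + (1/3)·R2: [0, 0, 8/3, 2/3, -1]
R4 ← R4 − (19/15)·R2: [0, 0, -14/15, -122/15, 37/5]
R5 ← R5 + R2: [0, 0, 4, -4, 6]
R6 ← R6 + R2: [0, 0, 4, -8, 9]
R4 ← R4 + (7/20)·R3: [0, 0, 0, -79/10, 141/20]
R5 ← R5 − (3/2)·R3: [0, 0, 0, -5, 15/2]
R6 ← R6 − (3/2)·R3: [0, 0, 0, -9, 21/2]
R5 ← R5 − (50/79)·R4: [0, 0, 0, 0, 240/79]
R6 ← R6 − (90/79)·R4: [0, 0, 0, 0, 195/79]
R6 ← R6 − (13/16)·R5: [0, 0, 0, 0, 0]
Echelon form has 5 nonzero rows, so rank(B) = 5.
The row space has dimension equal to the rank: 5.

5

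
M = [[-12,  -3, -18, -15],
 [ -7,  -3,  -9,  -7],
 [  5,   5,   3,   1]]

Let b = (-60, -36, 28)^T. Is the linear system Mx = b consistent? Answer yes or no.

yes

Row reduce the augmented matrix [M | b].
R2 ← R2 − (7/12)·R1: [0, -5/4, 3/2, 7/4, -1]
R3 ← R3 + (5/12)·R1: [0, 15/4, -9/2, -21/4, 3]
R3 ← R3 + (3)·R2: [0, 0, 0, 0, 0]
The echelon form has 2 nonzero rows, and every pivot lies in the first 4 columns, so rank(M) = rank([M|b]) = 2.
The system is consistent.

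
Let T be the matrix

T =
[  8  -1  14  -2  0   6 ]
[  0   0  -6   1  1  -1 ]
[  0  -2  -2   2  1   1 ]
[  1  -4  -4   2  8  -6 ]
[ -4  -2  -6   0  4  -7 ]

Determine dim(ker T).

Row reduce to echelon form.
R4 ← R4 − (1/8)·R1: [0, -31/8, -23/4, 9/4, 8, -27/4]
R5 ← R5 + (1/2)·R1: [0, -5/2, 1, -1, 4, -4]
Swap R2 ↔ R3
R4 ← R4 − (31/16)·R2: [0, 0, -15/8, -13/8, 97/16, -139/16]
R5 ← R5 − (5/4)·R2: [0, 0, 7/2, -7/2, 11/4, -21/4]
R4 ← R4 − (5/16)·R3: [0, 0, 0, -31/16, 23/4, -67/8]
R5 ← R5 + (7/12)·R3: [0, 0, 0, -35/12, 10/3, -35/6]
R5 ← R5 − (140/93)·R4: [0, 0, 0, 0, -165/31, 210/31]
5 nonzero rows, so rank(T) = 5.
T has 6 columns; by rank–nullity, nullity = 6 − 5 = 1.

1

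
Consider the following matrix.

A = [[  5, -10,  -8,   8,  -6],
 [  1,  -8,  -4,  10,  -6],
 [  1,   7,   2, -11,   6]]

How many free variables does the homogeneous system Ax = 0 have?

3

Row reduce to echelon form.
R2 ← R2 − (1/5)·R1: [0, -6, -12/5, 42/5, -24/5]
R3 ← R3 − (1/5)·R1: [0, 9, 18/5, -63/5, 36/5]
R3 ← R3 + (3/2)·R2: [0, 0, 0, 0, 0]
2 nonzero rows, so rank(A) = 2.
A has 5 columns; by rank–nullity, nullity = 5 − 2 = 3.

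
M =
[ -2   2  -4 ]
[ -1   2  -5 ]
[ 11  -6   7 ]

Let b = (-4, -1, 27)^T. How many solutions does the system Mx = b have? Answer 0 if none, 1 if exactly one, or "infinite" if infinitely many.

Row reduce the augmented matrix [M | b].
R2 ← R2 − (1/2)·R1: [0, 1, -3, 1]
R3 ← R3 + (11/2)·R1: [0, 5, -15, 5]
R3 ← R3 − (5)·R2: [0, 0, 0, 0]
The echelon form has 2 nonzero rows, and every pivot lies in the first 3 columns, so rank(M) = rank([M|b]) = 2.
The system is consistent.
rank = 2 < 3 unknowns, so there are infinitely many solutions.

infinite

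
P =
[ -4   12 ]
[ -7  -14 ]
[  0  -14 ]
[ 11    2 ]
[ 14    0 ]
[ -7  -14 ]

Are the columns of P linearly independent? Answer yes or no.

Row reduce P to echelon form.
R2 ← R2 − (7/4)·R1: [0, -35]
R4 ← R4 + (11/4)·R1: [0, 35]
R5 ← R5 + (7/2)·R1: [0, 42]
R6 ← R6 − (7/4)·R1: [0, -35]
R3 ← R3 − (2/5)·R2: [0, 0]
R4 ← R4 + R2: [0, 0]
R5 ← R5 + (6/5)·R2: [0, 0]
R6 ← R6 − R2: [0, 0]
2 pivots among 2 columns.
Every column is a pivot column, so the columns are linearly independent.

yes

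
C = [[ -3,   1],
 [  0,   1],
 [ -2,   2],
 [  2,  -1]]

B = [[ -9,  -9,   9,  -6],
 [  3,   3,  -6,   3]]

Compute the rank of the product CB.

First compute CB:
[[ 30,  30, -33,  21],
 [  3,   3,  -6,   3],
 [ 24,  24, -30,  18],
 [-21, -21,  24, -15]]
Now row reduce the product.
R2 ← R2 − (1/10)·R1: [0, 0, -27/10, 9/10]
R3 ← R3 − (4/5)·R1: [0, 0, -18/5, 6/5]
R4 ← R4 + (7/10)·R1: [0, 0, 9/10, -3/10]
R3 ← R3 − (4/3)·R2: [0, 0, 0, 0]
R4 ← R4 + (1/3)·R2: [0, 0, 0, 0]
2 nonzero rows, so rank(CB) = 2.

2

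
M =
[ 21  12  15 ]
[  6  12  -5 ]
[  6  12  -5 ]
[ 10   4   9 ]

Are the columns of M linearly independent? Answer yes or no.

no

Row reduce M to echelon form.
R2 ← R2 − (2/7)·R1: [0, 60/7, -65/7]
R3 ← R3 − (2/7)·R1: [0, 60/7, -65/7]
R4 ← R4 − (10/21)·R1: [0, -12/7, 13/7]
R3 ← R3 − R2: [0, 0, 0]
R4 ← R4 + (1/5)·R2: [0, 0, 0]
2 pivots among 3 columns.
Only 2 < 3 pivot columns, so the columns are linearly dependent.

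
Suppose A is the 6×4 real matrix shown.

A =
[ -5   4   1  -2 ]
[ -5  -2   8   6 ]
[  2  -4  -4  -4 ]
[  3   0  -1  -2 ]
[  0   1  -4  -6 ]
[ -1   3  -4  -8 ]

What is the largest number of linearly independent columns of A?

4

Row reduce to echelon form.
R2 ← R2 − R1: [0, -6, 7, 8]
R3 ← R3 + (2/5)·R1: [0, -12/5, -18/5, -24/5]
R4 ← R4 + (3/5)·R1: [0, 12/5, -2/5, -16/5]
R6 ← R6 − (1/5)·R1: [0, 11/5, -21/5, -38/5]
R3 ← R3 − (2/5)·R2: [0, 0, -32/5, -8]
R4 ← R4 + (2/5)·R2: [0, 0, 12/5, 0]
R5 ← R5 + (1/6)·R2: [0, 0, -17/6, -14/3]
R6 ← R6 + (11/30)·R2: [0, 0, -49/30, -14/3]
R4 ← R4 + (3/8)·R3: [0, 0, 0, -3]
R5 ← R5 − (85/192)·R3: [0, 0, 0, -9/8]
R6 ← R6 − (49/192)·R3: [0, 0, 0, -21/8]
R5 ← R5 − (3/8)·R4: [0, 0, 0, 0]
R6 ← R6 − (7/8)·R4: [0, 0, 0, 0]
Echelon form has 4 nonzero rows, so rank(A) = 4.
The rank gives the maximum number of linearly independent columns: 4.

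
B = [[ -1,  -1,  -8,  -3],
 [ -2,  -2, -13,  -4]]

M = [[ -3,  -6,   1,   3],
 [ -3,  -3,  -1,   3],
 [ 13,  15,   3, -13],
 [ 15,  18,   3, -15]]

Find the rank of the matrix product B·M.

First compute BM:
[[-143, -165, -33, 143],
 [-217, -249, -51, 217]]
Now row reduce the product.
R2 ← R2 − (217/143)·R1: [0, 18/13, -12/13, 0]
2 nonzero rows, so rank(BM) = 2.

2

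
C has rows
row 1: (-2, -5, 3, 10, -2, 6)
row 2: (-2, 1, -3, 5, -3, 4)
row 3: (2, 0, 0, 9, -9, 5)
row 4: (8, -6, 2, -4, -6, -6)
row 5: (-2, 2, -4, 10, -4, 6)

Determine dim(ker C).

Row reduce to echelon form.
R2 ← R2 − R1: [0, 6, -6, -5, -1, -2]
R3 ← R3 + R1: [0, -5, 3, 19, -11, 11]
R4 ← R4 + (4)·R1: [0, -26, 14, 36, -14, 18]
R5 ← R5 − R1: [0, 7, -7, 0, -2, 0]
R3 ← R3 + (5/6)·R2: [0, 0, -2, 89/6, -71/6, 28/3]
R4 ← R4 + (13/3)·R2: [0, 0, -12, 43/3, -55/3, 28/3]
R5 ← R5 − (7/6)·R2: [0, 0, 0, 35/6, -5/6, 7/3]
R4 ← R4 − (6)·R3: [0, 0, 0, -224/3, 158/3, -140/3]
R5 ← R5 + (5/64)·R4: [0, 0, 0, 0, 105/32, -21/16]
5 nonzero rows, so rank(C) = 5.
C has 6 columns; by rank–nullity, nullity = 6 − 5 = 1.

1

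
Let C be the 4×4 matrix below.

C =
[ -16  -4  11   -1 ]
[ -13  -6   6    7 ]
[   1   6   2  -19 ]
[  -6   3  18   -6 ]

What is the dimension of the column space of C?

3

Row reduce to echelon form.
R2 ← R2 − (13/16)·R1: [0, -11/4, -47/16, 125/16]
R3 ← R3 + (1/16)·R1: [0, 23/4, 43/16, -305/16]
R4 ← R4 − (3/8)·R1: [0, 9/2, 111/8, -45/8]
R3 ← R3 + (23/11)·R2: [0, 0, -38/11, -30/11]
R4 ← R4 + (18/11)·R2: [0, 0, 399/44, 315/44]
R4 ← R4 + (21/8)·R3: [0, 0, 0, 0]
Echelon form has 3 nonzero rows, so rank(C) = 3.
The column space has dimension equal to the rank: 3.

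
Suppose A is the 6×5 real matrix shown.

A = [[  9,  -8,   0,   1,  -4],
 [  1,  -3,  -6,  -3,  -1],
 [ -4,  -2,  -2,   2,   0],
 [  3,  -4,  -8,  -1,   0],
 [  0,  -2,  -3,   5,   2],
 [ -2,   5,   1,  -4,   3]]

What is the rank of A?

5

Row reduce to echelon form.
R2 ← R2 − (1/9)·R1: [0, -19/9, -6, -28/9, -5/9]
R3 ← R3 + (4/9)·R1: [0, -50/9, -2, 22/9, -16/9]
R4 ← R4 − (1/3)·R1: [0, -4/3, -8, -4/3, 4/3]
R6 ← R6 + (2/9)·R1: [0, 29/9, 1, -34/9, 19/9]
R3 ← R3 − (50/19)·R2: [0, 0, 262/19, 202/19, -6/19]
R4 ← R4 − (12/19)·R2: [0, 0, -80/19, 12/19, 32/19]
R5 ← R5 − (18/19)·R2: [0, 0, 51/19, 151/19, 48/19]
R6 ← R6 + (29/19)·R2: [0, 0, -155/19, -162/19, 24/19]
R4 ← R4 + (40/131)·R3: [0, 0, 0, 508/131, 208/131]
R5 ← R5 − (51/262)·R3: [0, 0, 0, 770/131, 339/131]
R6 ← R6 + (155/262)·R3: [0, 0, 0, -293/131, 141/131]
R5 ← R5 − (385/254)·R4: [0, 0, 0, 0, 23/127]
R6 ← R6 + (293/508)·R4: [0, 0, 0, 0, 253/127]
R6 ← R6 − (11)·R5: [0, 0, 0, 0, 0]
Echelon form has 5 nonzero rows, so rank(A) = 5.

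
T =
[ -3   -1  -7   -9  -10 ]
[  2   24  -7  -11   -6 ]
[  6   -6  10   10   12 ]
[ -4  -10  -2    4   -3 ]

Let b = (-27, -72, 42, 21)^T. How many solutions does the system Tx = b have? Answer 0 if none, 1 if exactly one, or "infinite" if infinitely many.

infinite

Row reduce the augmented matrix [T | b].
R2 ← R2 + (2/3)·R1: [0, 70/3, -35/3, -17, -38/3, -90]
R3 ← R3 + (2)·R1: [0, -8, -4, -8, -8, -12]
R4 ← R4 − (4/3)·R1: [0, -26/3, 22/3, 16, 31/3, 57]
R3 ← R3 + (12/35)·R2: [0, 0, -8, -484/35, -432/35, -300/7]
R4 ← R4 + (13/35)·R2: [0, 0, 3, 339/35, 197/35, 165/7]
R4 ← R4 + (3/8)·R3: [0, 0, 0, 9/2, 1, 15/2]
The echelon form has 4 nonzero rows, and every pivot lies in the first 5 columns, so rank(T) = rank([T|b]) = 4.
The system is consistent.
rank = 4 < 5 unknowns, so there are infinitely many solutions.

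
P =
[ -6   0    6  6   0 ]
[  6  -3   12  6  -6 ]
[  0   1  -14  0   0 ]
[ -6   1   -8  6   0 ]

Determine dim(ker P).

Row reduce to echelon form.
R2 ← R2 + R1: [0, -3, 18, 12, -6]
R4 ← R4 − R1: [0, 1, -14, 0, 0]
R3 ← R3 + (1/3)·R2: [0, 0, -8, 4, -2]
R4 ← R4 + (1/3)·R2: [0, 0, -8, 4, -2]
R4 ← R4 − R3: [0, 0, 0, 0, 0]
3 nonzero rows, so rank(P) = 3.
P has 5 columns; by rank–nullity, nullity = 5 − 3 = 2.

2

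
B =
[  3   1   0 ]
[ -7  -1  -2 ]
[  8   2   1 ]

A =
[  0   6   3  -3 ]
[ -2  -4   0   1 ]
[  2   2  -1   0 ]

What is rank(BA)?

2

First compute BA:
[[ -2,  14,   9,  -8],
 [ -2, -42, -19,  20],
 [ -2,  42,  23, -22]]
Now row reduce the product.
R2 ← R2 − R1: [0, -56, -28, 28]
R3 ← R3 − R1: [0, 28, 14, -14]
R3 ← R3 + (1/2)·R2: [0, 0, 0, 0]
2 nonzero rows, so rank(BA) = 2.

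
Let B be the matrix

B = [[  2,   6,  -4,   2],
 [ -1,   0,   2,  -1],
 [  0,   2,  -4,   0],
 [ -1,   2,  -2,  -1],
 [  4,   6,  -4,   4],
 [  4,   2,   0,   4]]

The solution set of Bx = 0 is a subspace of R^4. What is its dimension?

Row reduce to echelon form.
R2 ← R2 + (1/2)·R1: [0, 3, 0, 0]
R4 ← R4 + (1/2)·R1: [0, 5, -4, 0]
R5 ← R5 − (2)·R1: [0, -6, 4, 0]
R6 ← R6 − (2)·R1: [0, -10, 8, 0]
R3 ← R3 − (2/3)·R2: [0, 0, -4, 0]
R4 ← R4 − (5/3)·R2: [0, 0, -4, 0]
R5 ← R5 + (2)·R2: [0, 0, 4, 0]
R6 ← R6 + (10/3)·R2: [0, 0, 8, 0]
R4 ← R4 − R3: [0, 0, 0, 0]
R5 ← R5 + R3: [0, 0, 0, 0]
R6 ← R6 + (2)·R3: [0, 0, 0, 0]
3 nonzero rows, so rank(B) = 3.
B has 4 columns; by rank–nullity, nullity = 4 − 3 = 1.

1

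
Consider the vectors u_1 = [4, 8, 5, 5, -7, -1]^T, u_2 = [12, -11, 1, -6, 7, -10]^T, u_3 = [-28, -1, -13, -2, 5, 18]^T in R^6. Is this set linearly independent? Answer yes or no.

Form the matrix with these vectors as rows and row reduce.
R2 ← R2 − (3)·R1: [0, -35, -14, -21, 28, -7]
R3 ← R3 + (7)·R1: [0, 55, 22, 33, -44, 11]
R3 ← R3 + (11/7)·R2: [0, 0, 0, 0, 0, 0]
2 nonzero rows, so the 3 vectors span a space of dimension 2.
Since 2 < 3, the vectors are linearly dependent.

no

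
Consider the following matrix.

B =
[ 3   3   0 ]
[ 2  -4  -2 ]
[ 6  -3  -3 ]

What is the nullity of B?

1

Row reduce to echelon form.
R2 ← R2 − (2/3)·R1: [0, -6, -2]
R3 ← R3 − (2)·R1: [0, -9, -3]
R3 ← R3 − (3/2)·R2: [0, 0, 0]
2 nonzero rows, so rank(B) = 2.
B has 3 columns; by rank–nullity, nullity = 3 − 2 = 1.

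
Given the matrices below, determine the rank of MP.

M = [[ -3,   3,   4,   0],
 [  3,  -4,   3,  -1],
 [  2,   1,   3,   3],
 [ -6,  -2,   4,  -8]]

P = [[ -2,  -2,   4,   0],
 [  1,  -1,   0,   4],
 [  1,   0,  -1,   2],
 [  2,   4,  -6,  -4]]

2

First compute MP:
[[ 13,   3, -16,  20],
 [ -9,  -6,  15,  -6],
 [  6,   7, -13,  -2],
 [ -2, -18,  20,  32]]
Now row reduce the product.
R2 ← R2 + (9/13)·R1: [0, -51/13, 51/13, 102/13]
R3 ← R3 − (6/13)·R1: [0, 73/13, -73/13, -146/13]
R4 ← R4 + (2/13)·R1: [0, -228/13, 228/13, 456/13]
R3 ← R3 + (73/51)·R2: [0, 0, 0, 0]
R4 ← R4 − (76/17)·R2: [0, 0, 0, 0]
2 nonzero rows, so rank(MP) = 2.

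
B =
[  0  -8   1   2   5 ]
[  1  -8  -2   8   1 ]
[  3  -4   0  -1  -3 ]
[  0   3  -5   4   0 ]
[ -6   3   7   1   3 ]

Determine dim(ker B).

0

Row reduce to echelon form.
Swap R1 ↔ R2
R3 ← R3 − (3)·R1: [0, 20, 6, -25, -6]
R5 ← R5 + (6)·R1: [0, -45, -5, 49, 9]
R3 ← R3 + (5/2)·R2: [0, 0, 17/2, -20, 13/2]
R4 ← R4 + (3/8)·R2: [0, 0, -37/8, 19/4, 15/8]
R5 ← R5 − (45/8)·R2: [0, 0, -85/8, 151/4, -153/8]
R4 ← R4 + (37/68)·R3: [0, 0, 0, -417/68, 92/17]
R5 ← R5 + (5/4)·R3: [0, 0, 0, 51/4, -11]
R5 ← R5 + (289/139)·R4: [0, 0, 0, 0, 35/139]
5 nonzero rows, so rank(B) = 5.
B has 5 columns; by rank–nullity, nullity = 5 − 5 = 0.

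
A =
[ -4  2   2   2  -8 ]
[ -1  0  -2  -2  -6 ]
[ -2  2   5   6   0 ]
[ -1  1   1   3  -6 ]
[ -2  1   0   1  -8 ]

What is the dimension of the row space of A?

3

Row reduce to echelon form.
R2 ← R2 − (1/4)·R1: [0, -1/2, -5/2, -5/2, -4]
R3 ← R3 − (1/2)·R1: [0, 1, 4, 5, 4]
R4 ← R4 − (1/4)·R1: [0, 1/2, 1/2, 5/2, -4]
R5 ← R5 − (1/2)·R1: [0, 0, -1, 0, -4]
R3 ← R3 + (2)·R2: [0, 0, -1, 0, -4]
R4 ← R4 + R2: [0, 0, -2, 0, -8]
R4 ← R4 − (2)·R3: [0, 0, 0, 0, 0]
R5 ← R5 − R3: [0, 0, 0, 0, 0]
Echelon form has 3 nonzero rows, so rank(A) = 3.
The row space has dimension equal to the rank: 3.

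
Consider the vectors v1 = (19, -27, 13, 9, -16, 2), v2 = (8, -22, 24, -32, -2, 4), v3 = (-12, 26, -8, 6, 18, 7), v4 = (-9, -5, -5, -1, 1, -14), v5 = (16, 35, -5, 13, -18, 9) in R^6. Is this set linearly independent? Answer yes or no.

Form the matrix with these vectors as rows and row reduce.
R2 ← R2 − (8/19)·R1: [0, -202/19, 352/19, -680/19, 90/19, 60/19]
R3 ← R3 + (12/19)·R1: [0, 170/19, 4/19, 222/19, 150/19, 157/19]
R4 ← R4 + (9/19)·R1: [0, -338/19, 22/19, 62/19, -125/19, -248/19]
R5 ← R5 − (16/19)·R1: [0, 1097/19, -303/19, 103/19, -86/19, 139/19]
R3 ← R3 + (85/101)·R2: [0, 0, 1596/101, -1862/101, 1200/101, 1103/101]
R4 ← R4 − (169/101)·R2: [0, 0, -3014/101, 6378/101, -1465/101, -1852/101]
R5 ← R5 + (1097/202)·R2: [0, 0, 8551/101, -19083/101, 2141/101, 2471/101]
R4 ← R4 + (1507/798)·R3: [0, 0, 0, 85/3, 1055/133, 1825/798]
R5 ← R5 − (8551/1596)·R3: [0, 0, 0, -541/6, -5647/133, -54337/1596]
R5 ← R5 + (541/170)·R4: [0, 0, 0, 0, -11121/646, -8646/323]
5 nonzero rows, so the 5 vectors span a space of dimension 5.
Since 5 = 5, the vectors are linearly independent.

yes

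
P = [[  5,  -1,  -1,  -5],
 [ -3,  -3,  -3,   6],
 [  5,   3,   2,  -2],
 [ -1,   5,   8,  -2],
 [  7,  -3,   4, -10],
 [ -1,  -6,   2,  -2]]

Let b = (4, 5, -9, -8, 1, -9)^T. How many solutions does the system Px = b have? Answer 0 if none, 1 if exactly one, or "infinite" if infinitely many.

0

Row reduce the augmented matrix [P | b].
R2 ← R2 + (3/5)·R1: [0, -18/5, -18/5, 3, 37/5]
R3 ← R3 − R1: [0, 4, 3, 3, -13]
R4 ← R4 + (1/5)·R1: [0, 24/5, 39/5, -3, -36/5]
R5 ← R5 − (7/5)·R1: [0, -8/5, 27/5, -3, -23/5]
R6 ← R6 + (1/5)·R1: [0, -31/5, 9/5, -3, -41/5]
R3 ← R3 + (10/9)·R2: [0, 0, -1, 19/3, -43/9]
R4 ← R4 + (4/3)·R2: [0, 0, 3, 1, 8/3]
R5 ← R5 − (4/9)·R2: [0, 0, 7, -13/3, -71/9]
R6 ← R6 − (31/18)·R2: [0, 0, 8, -49/6, -377/18]
R4 ← R4 + (3)·R3: [0, 0, 0, 20, -35/3]
R5 ← R5 + (7)·R3: [0, 0, 0, 40, -124/3]
R6 ← R6 + (8)·R3: [0, 0, 0, 85/2, -355/6]
R5 ← R5 − (2)·R4: [0, 0, 0, 0, -18]
R6 ← R6 − (17/8)·R4: [0, 0, 0, 0, -275/8]
R6 ← R6 − (275/144)·R5: [0, 0, 0, 0, 0]
The echelon form has 5 nonzero rows; the last pivot sits in the augmented column, so rank(P) = 4 but rank([P|b]) = 5.
Since the ranks differ, the system is inconsistent.
It has no solutions.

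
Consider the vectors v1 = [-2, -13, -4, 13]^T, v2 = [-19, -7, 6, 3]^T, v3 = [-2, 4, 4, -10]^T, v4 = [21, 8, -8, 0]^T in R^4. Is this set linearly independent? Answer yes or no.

yes

Form the matrix with these vectors as rows and row reduce.
R2 ← R2 − (19/2)·R1: [0, 233/2, 44, -241/2]
R3 ← R3 − R1: [0, 17, 8, -23]
R4 ← R4 + (21/2)·R1: [0, -257/2, -50, 273/2]
R3 ← R3 − (34/233)·R2: [0, 0, 368/233, -1262/233]
R4 ← R4 + (257/233)·R2: [0, 0, -342/233, 836/233]
R4 ← R4 + (171/184)·R3: [0, 0, 0, -133/92]
4 nonzero rows, so the 4 vectors span a space of dimension 4.
Since 4 = 4, the vectors are linearly independent.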